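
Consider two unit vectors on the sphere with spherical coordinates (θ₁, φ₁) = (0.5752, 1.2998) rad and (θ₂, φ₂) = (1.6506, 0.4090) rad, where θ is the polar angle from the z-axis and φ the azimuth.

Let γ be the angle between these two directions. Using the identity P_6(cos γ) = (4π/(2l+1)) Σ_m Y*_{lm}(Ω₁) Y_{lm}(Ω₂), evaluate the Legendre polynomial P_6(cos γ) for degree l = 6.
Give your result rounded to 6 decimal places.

Expand P_6 via completeness: Σ_{m} conj(Y_{6,m}) at Ω₁ times Y_{6,m} at Ω₂ —
  m=-6: (+0.000691+0.012502i) × (-0.366244-0.300795i) = +0.003508-0.004786i  (running Σ = +0.003508-0.004786i)
  m=-5: (+0.065348+0.014326i) × (+0.059954+0.116809i) = +0.002244+0.008492i  (running Σ = +0.005752+0.003706i)
  m=-4: (+0.098591-0.186267i) × (+0.021348+0.326939i) = +0.063003+0.028257i  (running Σ = +0.068755+0.031963i)
  m=-3: (-0.303249-0.286960i) × (+0.050798-0.141887i) = -0.056120+0.028450i  (running Σ = +0.012634+0.060413i)
  m=-2: (-0.386856+0.232942i) × (+0.196242-0.209474i) = -0.027122+0.126749i  (running Σ = -0.014488+0.187162i)
  m=-1: (+0.011897+0.042821i) × (-0.144501+0.062633i) = -0.004401-0.005443i  (running Σ = -0.018889+0.181719i)
  m=0: (-0.419536-0.000000i) × (-0.276232+0.000000i) = +0.115889+0.000000i  (running Σ = +0.097000+0.181719i)
  m=1: (-0.011897+0.042821i) × (+0.144501+0.062633i) = -0.004401+0.005443i  (running Σ = +0.092599+0.187162i)
  m=2: (-0.386856-0.232942i) × (+0.196242+0.209474i) = -0.027122-0.126749i  (running Σ = +0.065477+0.060413i)
  m=3: (+0.303249-0.286960i) × (-0.050798-0.141887i) = -0.056120-0.028450i  (running Σ = +0.009357+0.031963i)
  m=4: (+0.098591+0.186267i) × (+0.021348-0.326939i) = +0.063003-0.028257i  (running Σ = +0.072360+0.003706i)
  m=5: (-0.065348+0.014326i) × (-0.059954+0.116809i) = +0.002244-0.008492i  (running Σ = +0.074604-0.004786i)
  m=6: (+0.000691-0.012502i) × (-0.366244+0.300795i) = +0.003508+0.004786i  (running Σ = +0.078111+0.000000i)
Total Σ_m = +0.078111+0.000000i. Multiply by 0.966644: +0.075506+0.000000i. P_6(cos γ) = 0.075506

0.075506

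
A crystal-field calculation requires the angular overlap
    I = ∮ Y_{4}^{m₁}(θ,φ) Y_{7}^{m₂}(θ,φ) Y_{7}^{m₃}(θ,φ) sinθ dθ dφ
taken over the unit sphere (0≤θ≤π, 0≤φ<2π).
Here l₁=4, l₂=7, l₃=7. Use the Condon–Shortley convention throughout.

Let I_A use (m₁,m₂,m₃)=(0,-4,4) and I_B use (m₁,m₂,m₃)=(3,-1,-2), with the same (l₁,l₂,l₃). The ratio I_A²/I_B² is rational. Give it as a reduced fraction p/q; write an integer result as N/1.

Same 4,7,7: normalisation and zero-m 3j drop out of the ratio.
A: Δ: 4! 4! 10! / 19! → 1/58198140; sum: t=0:+1/17418240 t=1:−1/2903040 t=2:+1/5806080 t=3:−1/130636800 = -1/8164800; 3j²(4 7 7; 0 -4 4) = Δ·Π!·Σ² = 11264/1322685  (sign +1)
B: Δ: 4! 4! 10! / 19! → 1/58198140; sum: t=0:+1/2488320 t=1:−1/2073600 = -1/12441600; 3j²(4 7 7; 3 -1 -2) = Δ·Π!·Σ² = 98/138567  (sign +1)
I_A²/I_B² = (11264/1322685)/(98/138567) = 61952/5145

61952/5145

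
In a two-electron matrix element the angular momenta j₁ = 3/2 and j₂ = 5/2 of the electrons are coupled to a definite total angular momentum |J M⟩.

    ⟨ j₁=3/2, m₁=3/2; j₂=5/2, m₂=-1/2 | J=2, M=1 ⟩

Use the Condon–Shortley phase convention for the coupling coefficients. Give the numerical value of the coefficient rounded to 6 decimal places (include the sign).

+√(9/28) = +0.566947

j₁+j₂−J=2  J+j₁−j₂=1  J−j₁+j₂=3  j₁+j₂+J+1=7
(j₁±m₁, j₂±m₂, J±M) = (3,0,2,3,3,1)
P² = 36/7
sum k=0..0:
  [0] +1/4 = 1/4
S = 1/4
C² = P²·S² = 9/28 ; C = +0.566947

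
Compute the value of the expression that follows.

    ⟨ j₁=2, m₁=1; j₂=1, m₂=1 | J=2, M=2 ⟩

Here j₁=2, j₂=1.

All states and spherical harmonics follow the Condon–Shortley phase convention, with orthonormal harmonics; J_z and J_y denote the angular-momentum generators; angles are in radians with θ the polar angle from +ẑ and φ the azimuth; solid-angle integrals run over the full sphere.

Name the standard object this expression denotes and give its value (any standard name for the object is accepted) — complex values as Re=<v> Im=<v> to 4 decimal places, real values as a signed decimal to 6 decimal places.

This is a Clebsch–Gordan (vector-coupling) coefficient.
j₁+j₂−J=1  J+j₁−j₂=3  J−j₁+j₂=1  j₁+j₂+J+1=6
(j₁±m₁, j₂±m₂, J±M) = (3,1,2,0,4,0)
P² = 12
sum k=1..1:
  [1] −1/6 = -1/6
S = -1/6
C² = P²·S² = 1/3 ; C = -0.577350

Clebsch–Gordan coefficient, −√(1/3) ≈ -0.577350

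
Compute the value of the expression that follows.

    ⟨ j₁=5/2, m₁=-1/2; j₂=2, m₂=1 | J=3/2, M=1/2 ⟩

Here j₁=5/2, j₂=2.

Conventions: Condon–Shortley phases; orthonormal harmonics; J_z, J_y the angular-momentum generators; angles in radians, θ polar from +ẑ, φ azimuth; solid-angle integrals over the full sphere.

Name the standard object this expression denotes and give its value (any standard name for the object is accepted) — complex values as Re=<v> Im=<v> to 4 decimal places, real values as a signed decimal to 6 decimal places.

Clebsch–Gordan coefficient, +√(5/21) ≈ +0.487950

This is a Clebsch–Gordan (vector-coupling) coefficient.
j₁+j₂−J=3  J+j₁−j₂=2  J−j₁+j₂=1  j₁+j₂+J+1=7
(j₁±m₁, j₂±m₂, J±M) = (2,3,3,1,2,1)
P² = 48/35
sum k=2..3:
  [2] +1/2 = 1/2
  [3] −1/12 = -1/12
S = 5/12
C² = P²·S² = 5/21 ; C = +0.487950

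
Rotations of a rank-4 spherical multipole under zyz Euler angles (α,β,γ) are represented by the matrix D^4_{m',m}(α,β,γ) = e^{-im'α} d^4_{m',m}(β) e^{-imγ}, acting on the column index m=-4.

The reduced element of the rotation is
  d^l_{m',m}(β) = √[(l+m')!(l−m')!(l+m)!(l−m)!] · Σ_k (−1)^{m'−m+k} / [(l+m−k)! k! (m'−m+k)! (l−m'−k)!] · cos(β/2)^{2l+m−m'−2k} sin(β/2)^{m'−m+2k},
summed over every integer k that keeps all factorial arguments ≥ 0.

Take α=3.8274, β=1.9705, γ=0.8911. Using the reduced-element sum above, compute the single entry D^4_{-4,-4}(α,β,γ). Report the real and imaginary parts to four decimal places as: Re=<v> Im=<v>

First d^4_{-4,-4}(β=1.9705), then the phase factors e^{-i(-4)α} and e^{-i(-4)γ}:
c=cos(1.970500/2)=0.552655, s=sin(1.970500/2)=0.833410; N=√[1·40320·1·40320]=40320.000000
k: max(0,(-4)−(-4))=0 … min(4+(-4),4−(-4))=0
  k=0: (−1)^0·40320.0000/(40320)·0.5527^8·0.8334^0 = +0.008702
d^4_{-4,-4}(1.9705) = +0.008702
Phases: e^{-i·(-4)·3.8274}=-0.921697+0.387910i, e^{-i·(-4)·0.8911}=-0.911941-0.410322i ⇒ D=+0.008700+0.000213i

Re=0.0087 Im=0.0002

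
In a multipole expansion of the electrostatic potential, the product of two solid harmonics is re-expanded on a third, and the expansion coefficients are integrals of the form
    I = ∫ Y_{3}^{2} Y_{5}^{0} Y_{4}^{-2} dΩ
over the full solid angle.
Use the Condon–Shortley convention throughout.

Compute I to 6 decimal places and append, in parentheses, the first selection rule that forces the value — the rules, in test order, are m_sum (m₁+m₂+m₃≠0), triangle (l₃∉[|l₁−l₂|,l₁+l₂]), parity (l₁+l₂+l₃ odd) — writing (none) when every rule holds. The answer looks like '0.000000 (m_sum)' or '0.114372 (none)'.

-0.171327 (none)

m-sum 0 ✓  L=12 even ✓  2≤4≤8 ✓
Π(2lᵢ+1) = 7×11×9 = 693
triangle coeff Δ(3,5,4) = 1/180180
Σ_t [1,3]: t=1:−1/576 t=2:+1/144 t=3:−1/576 = 1/288
(3j)²=20/1001 [(3 5 4; 0 0 0)], sign=+1
Σ_t [0,1]: t=0:+1/2880 t=1:−1/576 = -1/720
(3j)²=80/3003 [(3 5 4; 2 0 -2)], sign=-1
⇒ 4πI² = 4800/13013
I = (-1)√(4800/13013/(4π)) = -0.17132746
No selection rule forces the value: the integral is nonzero (none).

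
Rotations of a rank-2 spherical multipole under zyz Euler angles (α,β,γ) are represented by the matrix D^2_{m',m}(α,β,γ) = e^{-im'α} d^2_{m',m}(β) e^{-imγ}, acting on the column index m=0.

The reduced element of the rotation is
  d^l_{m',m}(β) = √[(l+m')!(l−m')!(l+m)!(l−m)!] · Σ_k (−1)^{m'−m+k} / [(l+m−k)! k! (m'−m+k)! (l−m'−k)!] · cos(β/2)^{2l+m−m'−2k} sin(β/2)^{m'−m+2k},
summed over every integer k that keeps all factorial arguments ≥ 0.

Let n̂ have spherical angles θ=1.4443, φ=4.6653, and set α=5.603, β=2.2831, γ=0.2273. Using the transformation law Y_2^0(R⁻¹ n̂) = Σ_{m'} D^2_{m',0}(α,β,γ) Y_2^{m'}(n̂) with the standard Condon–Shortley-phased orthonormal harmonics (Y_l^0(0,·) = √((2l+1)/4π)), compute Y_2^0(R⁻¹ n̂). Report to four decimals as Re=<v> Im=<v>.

Need the full column D^2_{m',0} for m'=−2..2 at α=5.6030, β=2.2831, γ=0.2273.
cos(β/2)=0.416186, sin(β/2)=0.909280
d^2_{-2,0}: single k=2 term ⇒ +0.350788;  D = +0.073271-0.343050i
d^2_{-1,0}: k∈[1..2] ⇒ +0.160559 -0.766399 = -0.605841;  D = -0.471014+0.381036i
d^2_{0,0}: k∈[0..2] ⇒ +0.030002 -0.572834 +0.683581 = +0.140748;  D = +0.140748+0.000000i
d^2_{1,0}: k∈[0..1] ⇒ -0.160559 +0.766399 = +0.605841;  D = +0.471014+0.381036i
d^2_{2,0}: single k=0 term ⇒ +0.350788;  D = +0.073271+0.343050i
Y_2^{m'}(θ=1.4443,φ=4.6653) and Σ D·Y over m':
  (+0.0733-0.3431i)·(-0.3784-0.0357i)  (-0.4710+0.3810i)·(-0.0046+0.0966i)  (+0.1407+0.0000i)·(-0.3003+0.0000i)  (+0.4710+0.3810i)·(+0.0046+0.0966i)  (+0.0733+0.3431i)·(-0.3784+0.0357i)
Y_2^0(R⁻¹ n̂) = -0.191567+0.000000i

Re=-0.1916 Im=0.0000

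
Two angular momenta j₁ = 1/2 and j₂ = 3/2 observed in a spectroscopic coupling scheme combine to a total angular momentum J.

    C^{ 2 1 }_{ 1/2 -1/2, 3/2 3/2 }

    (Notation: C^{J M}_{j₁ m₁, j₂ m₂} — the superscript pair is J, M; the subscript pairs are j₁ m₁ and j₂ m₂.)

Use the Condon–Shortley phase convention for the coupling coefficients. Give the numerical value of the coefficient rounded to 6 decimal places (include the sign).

+√(1/4) ≈ +0.500000

triangle: 0!·1!·3!/5! = 6/120
(j±m)!: 0!·1!·3!·0!·3!·1! = 36
prefactor² = (2J+1)·Δ·N² = 9
  k=0: +1/(0!·0!·1!·3!·0!·0!) = 1/6
Σ = 1/6  ⇒  CG² = 9·(1/6)² = 1/4
CG = +√(1/4) = +0.500000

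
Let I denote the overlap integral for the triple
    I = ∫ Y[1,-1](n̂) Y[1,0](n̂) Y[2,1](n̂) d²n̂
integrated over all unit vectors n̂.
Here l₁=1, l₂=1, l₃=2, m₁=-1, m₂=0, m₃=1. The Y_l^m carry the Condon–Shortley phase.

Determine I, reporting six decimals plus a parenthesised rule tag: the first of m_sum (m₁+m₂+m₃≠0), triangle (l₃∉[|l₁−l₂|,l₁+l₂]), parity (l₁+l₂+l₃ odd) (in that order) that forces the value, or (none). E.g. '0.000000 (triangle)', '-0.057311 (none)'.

-0.218510 (none)

Rules hold: Σm=0, L=4 even, 0≤2≤2.
N = 3·3·5 = 45
Δ = 0!·2!·2!/5! = 1/30
Racah Σ t=0..0: t=0:+1/1 = 1/1
⇒ 3j(1 1 2; 0 0 0)² = 2/15, sgn +1
Racah Σ t=0..0: t=0:+1/2 = 1/2
⇒ 3j(1 1 2; -1 0 1)² = 1/10, sgn -1
4πI² = N·(3j₀)²·(3jₘ)² = 3/5
I = -1·√(0.6/4π) = -0.21850969
No selection rule forces the value: the integral is nonzero (none).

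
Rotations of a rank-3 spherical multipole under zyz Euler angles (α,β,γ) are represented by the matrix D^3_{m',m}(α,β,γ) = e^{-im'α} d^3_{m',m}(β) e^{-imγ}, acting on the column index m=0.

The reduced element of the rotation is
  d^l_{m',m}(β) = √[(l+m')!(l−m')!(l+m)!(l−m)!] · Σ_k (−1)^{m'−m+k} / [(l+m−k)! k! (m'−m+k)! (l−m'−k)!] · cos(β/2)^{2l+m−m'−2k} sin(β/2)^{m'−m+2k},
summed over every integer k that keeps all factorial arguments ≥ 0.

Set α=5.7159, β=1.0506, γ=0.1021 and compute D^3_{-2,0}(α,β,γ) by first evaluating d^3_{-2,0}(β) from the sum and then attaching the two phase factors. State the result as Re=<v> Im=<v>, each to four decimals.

Re=0.2165 Im=-0.4645

D^3_{-2,0}(5.7159,1.0506,0.1021) = e^{-i·-2·5.7159}·d^3_{-2,0}(1.0506)·e^{-i·0·0.1021}. Compute d first:
c=cos(1.050600/2)=0.865174, s=sin(1.050600/2)=0.501473; N=√[1·120·6·6]=65.726707
The bounds max(0,m−m')=2 and min(l+m,l−m')=3 give 2 terms
  k=2: (−1)^0·65.7267/(12)·0.8652^4·0.5015^2 = +0.771735
  k=3: (−1)^1·65.7267/(12)·0.8652^2·0.5015^4 = -0.259272
d^3_{-2,0}(1.0506) = +0.771735 -0.259272 = +0.512462
Attach z-rotation phases: D = e^{-i(-2)(5.7159)}·(+0.512462)·e^{-i(0)(0.1021)} = +0.216526-0.464472i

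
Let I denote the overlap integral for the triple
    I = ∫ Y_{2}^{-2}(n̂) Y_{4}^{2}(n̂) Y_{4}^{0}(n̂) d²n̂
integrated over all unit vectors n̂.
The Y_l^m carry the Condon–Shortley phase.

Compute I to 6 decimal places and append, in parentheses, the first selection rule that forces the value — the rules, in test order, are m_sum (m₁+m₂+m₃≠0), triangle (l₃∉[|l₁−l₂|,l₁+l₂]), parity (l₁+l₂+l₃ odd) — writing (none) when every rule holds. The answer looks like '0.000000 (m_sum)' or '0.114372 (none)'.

-0.190365 (none)

m-sum 0 ✓  L=10 even ✓  2≤4≤6 ✓
Π(2lᵢ+1) = 5×9×9 = 405
triangle coeff Δ(2,4,4) = 1/13860
Σ_t [0,2]: t=0:+1/192 t=1:−1/36 t=2:+1/192 = -5/288
(3j)²=20/693 [(2 4 4; 0 0 0)], sign=-1
Σ_t [2,2]: t=2:+1/192 = 1/192
(3j)²=3/77 [(2 4 4; -2 2 0)], sign=+1
⇒ 4πI² = 2700/5929
I = (-1)√(2700/5929/(4π)) = -0.19036462
No selection rule forces the value: the integral is nonzero (none).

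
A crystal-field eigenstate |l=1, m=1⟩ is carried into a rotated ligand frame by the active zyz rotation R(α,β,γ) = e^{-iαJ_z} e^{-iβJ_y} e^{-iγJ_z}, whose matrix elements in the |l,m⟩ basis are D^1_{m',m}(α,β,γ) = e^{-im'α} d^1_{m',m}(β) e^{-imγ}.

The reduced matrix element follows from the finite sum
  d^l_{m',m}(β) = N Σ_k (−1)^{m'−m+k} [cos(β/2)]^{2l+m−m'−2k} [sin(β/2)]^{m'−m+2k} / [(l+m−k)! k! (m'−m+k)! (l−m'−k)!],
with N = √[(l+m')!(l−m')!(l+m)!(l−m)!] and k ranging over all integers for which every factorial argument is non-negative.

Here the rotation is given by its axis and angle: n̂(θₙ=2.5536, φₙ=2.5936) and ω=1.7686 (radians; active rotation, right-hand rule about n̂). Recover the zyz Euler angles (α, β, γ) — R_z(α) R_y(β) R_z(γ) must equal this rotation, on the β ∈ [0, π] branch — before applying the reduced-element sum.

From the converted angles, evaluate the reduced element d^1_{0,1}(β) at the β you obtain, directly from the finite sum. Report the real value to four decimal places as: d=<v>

Axis–angle → zyz. n̂ = (sinθₙcosφₙ, sinθₙsinφₙ, cosθₙ) = (-0.473469, +0.288981, -0.832056), ω = 1.7686.
R = I cosω + sinω [n̂]ₓ + (1−cosω) n̂n̂ᵀ gives
  R = [+0.071711, +0.652120, +0.754717; -0.979543, -0.096596, +0.176537; +0.188026, -0.751937, +0.631852]
β = atan2(√(R₁₃²+R₂₃²), R₃₃) = 0.886856; α = atan2(R₂₃, R₁₃) mod 2π = 0.229781; γ = atan2(R₃₂, −R₃₁) mod 2π = 4.467358
d^1_{0,1}(β=0.8869) via the finite sum:
c=cos(0.886856/2)=0.903286, s=sin(0.886856/2)=0.429038; N=√[1·1·2·1]=1.414214
k∈{1} keeps every argument non-negative
  k=1: (−1)^0·1.4142/(1)·0.9033^1·0.4290^1 = +0.548071
d^1_{0,1}(0.8869) = +0.548071

d=0.5481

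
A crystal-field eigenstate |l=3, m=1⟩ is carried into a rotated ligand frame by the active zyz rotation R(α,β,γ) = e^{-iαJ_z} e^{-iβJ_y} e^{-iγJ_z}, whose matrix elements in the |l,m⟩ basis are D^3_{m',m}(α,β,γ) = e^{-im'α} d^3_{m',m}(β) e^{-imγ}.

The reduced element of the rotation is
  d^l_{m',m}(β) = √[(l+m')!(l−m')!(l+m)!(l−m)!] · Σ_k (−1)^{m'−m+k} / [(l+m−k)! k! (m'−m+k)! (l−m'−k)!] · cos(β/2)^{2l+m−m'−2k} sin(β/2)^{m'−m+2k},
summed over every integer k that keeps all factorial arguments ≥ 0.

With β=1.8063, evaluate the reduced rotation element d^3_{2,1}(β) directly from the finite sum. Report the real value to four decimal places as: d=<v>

d^3_{2,1}(β=1.8063) via the finite sum:
With c≡cos(β/2)=0.619139 and s≡sin(β/2)=0.785281, N=[120·1·24·2]^{1/2}=75.894664
The bounds max(0,m−m')=0 and min(l+m,l−m')=1 give 2 terms
  k=0: (−1)^1·75.8947/(24)·0.6191^5·0.7853^1 = -0.225927
  k=1: (−1)^2·75.8947/(12)·0.6191^3·0.7853^3 = +0.726893
d^3_{2,1}(1.8063) = -0.225927 +0.726893 = +0.500967

d=0.5010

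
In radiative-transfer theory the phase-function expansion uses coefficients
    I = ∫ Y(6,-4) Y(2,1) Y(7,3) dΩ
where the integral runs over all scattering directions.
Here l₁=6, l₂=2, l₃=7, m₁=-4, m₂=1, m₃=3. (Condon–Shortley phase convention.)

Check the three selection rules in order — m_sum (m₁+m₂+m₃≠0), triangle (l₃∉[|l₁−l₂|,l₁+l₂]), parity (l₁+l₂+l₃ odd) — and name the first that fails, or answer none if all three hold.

azimuthal sum: -4 + 1 + 3 = 0  ✓
4 ≤ 7 ≤ 8 (triangle on l)  ✓
L = 6 + 2 + 7 = 15 (odd)  ✗

parity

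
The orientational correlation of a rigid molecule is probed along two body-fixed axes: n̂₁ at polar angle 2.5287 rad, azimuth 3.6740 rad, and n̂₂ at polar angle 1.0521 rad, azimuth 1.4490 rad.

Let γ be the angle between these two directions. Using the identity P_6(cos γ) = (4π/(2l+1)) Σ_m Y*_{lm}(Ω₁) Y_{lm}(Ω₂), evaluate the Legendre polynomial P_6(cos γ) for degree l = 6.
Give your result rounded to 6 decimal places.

Summing Y*_{l m}(θ₁,φ₁)·Y_{l m}(θ₂,φ₂) over m ∈ [−6, 6]; prefactor 4π/(2·6+1) = 0.966644:
  term(m=-6) = +0.002570+0.002561i   from Y*(Ω₁)=-0.017478-0.000925i, Y(Ω₂)=-0.154346-0.138343i
  term(m=-5) = -0.004561+0.035041i   from Y*(Ω₁)=-0.076491+0.039779i, Y(Ω₂)=+0.234455-0.336183i
  term(m=-4) = -0.074341+0.043037i   from Y*(Ω₁)=-0.131732+0.210661i, Y(Ω₂)=+0.305507+0.161851i
  term(m=-3) = +0.025638+0.010593i   from Y*(Ω₁)=-0.011684+0.442054i, Y(Ω₂)=+0.022415-0.058591i
  term(m=-2) = +0.036645+0.136438i   from Y*(Ω₁)=+0.194841+0.351639i, Y(Ω₂)=+0.341042+0.084759i
  term(m=-1) = +0.002376-0.003098i   from Y*(Ω₁)=-0.049942-0.029424i, Y(Ω₂)=-0.008184+0.066859i
  term(m=+0) = -0.138313-0.000000i   from Y*(Ω₁)=-0.417760-0.000000i, Y(Ω₂)=+0.331082+0.000000i
  term(m=+1) = +0.002376+0.003098i   from Y*(Ω₁)=+0.049942-0.029424i, Y(Ω₂)=+0.008184+0.066859i
  term(m=+2) = +0.036645-0.136438i   from Y*(Ω₁)=+0.194841-0.351639i, Y(Ω₂)=+0.341042-0.084759i
  term(m=+3) = +0.025638-0.010593i   from Y*(Ω₁)=+0.011684+0.442054i, Y(Ω₂)=-0.022415-0.058591i
  term(m=+4) = -0.074341-0.043037i   from Y*(Ω₁)=-0.131732-0.210661i, Y(Ω₂)=+0.305507-0.161851i
  term(m=+5) = -0.004561-0.035041i   from Y*(Ω₁)=+0.076491+0.039779i, Y(Ω₂)=-0.234455-0.336183i
  term(m=+6) = +0.002570-0.002561i   from Y*(Ω₁)=-0.017478+0.000925i, Y(Ω₂)=-0.154346+0.138343i
Accumulated sum -0.161658+0.000000i; after 4π/(2l+1) scaling, -0.156266+0.000000i ⇒ P_6 = -0.156266

-0.156266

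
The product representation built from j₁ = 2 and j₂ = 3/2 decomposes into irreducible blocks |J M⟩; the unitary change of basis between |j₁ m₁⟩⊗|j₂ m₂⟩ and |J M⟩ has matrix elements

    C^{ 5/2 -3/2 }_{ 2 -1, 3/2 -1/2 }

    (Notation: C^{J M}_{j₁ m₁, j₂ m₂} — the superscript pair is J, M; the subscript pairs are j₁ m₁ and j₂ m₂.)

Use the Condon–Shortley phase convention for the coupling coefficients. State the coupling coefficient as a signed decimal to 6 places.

triangle: 1!·3!·2!/7! = 12/5040
(j±m)!: 1!·3!·1!·2!·1!·4! = 288
prefactor² = (2J+1)·Δ·N² = 144/35
  k=0: +1/(0!·1!·3!·1!·0!·1!) = 1/6
  k=1: −1/(1!·0!·2!·0!·1!·2!) = -1/4
Σ = -1/12  ⇒  CG² = 144/35·(-1/12)² = 1/35
CG = −√(1/35) = -0.169031

-0.169031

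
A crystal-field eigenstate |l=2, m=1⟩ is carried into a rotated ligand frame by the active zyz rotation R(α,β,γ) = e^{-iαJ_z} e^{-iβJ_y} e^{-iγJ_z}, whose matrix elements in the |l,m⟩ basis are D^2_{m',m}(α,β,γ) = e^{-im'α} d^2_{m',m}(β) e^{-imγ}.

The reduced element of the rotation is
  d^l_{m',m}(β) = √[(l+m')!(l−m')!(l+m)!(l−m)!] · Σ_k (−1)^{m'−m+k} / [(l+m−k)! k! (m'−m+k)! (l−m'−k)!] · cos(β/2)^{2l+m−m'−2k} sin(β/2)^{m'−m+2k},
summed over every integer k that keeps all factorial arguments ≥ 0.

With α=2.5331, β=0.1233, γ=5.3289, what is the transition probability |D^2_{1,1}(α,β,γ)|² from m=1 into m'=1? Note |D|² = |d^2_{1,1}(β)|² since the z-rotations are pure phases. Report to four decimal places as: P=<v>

First d^2_{1,1}(β=0.1233), then the phase factors e^{-i(1)α} and e^{-i(1)γ}:
c=cos(0.123300/2)=0.998100, s=sin(0.123300/2)=0.061611; N=√[6·1·6·1]=6.000000
The bounds max(0,m−m')=0 and min(l+m,l−m')=1 give 2 terms
  k=0: (−1)^0·6.0000/(6)·0.9981^4·0.0616^0 = +0.992423
  k=1: (−1)^1·6.0000/(2)·0.9981^2·0.0616^2 = -0.011345
d^2_{1,1}(0.1233) = +0.992423 -0.011345 = +0.981078
|D^2_{1,1}|² = |d^2_{1,1}(β)|² = (+0.981078)² = 0.962514 (the z-rotation phases have unit modulus)

P=0.9625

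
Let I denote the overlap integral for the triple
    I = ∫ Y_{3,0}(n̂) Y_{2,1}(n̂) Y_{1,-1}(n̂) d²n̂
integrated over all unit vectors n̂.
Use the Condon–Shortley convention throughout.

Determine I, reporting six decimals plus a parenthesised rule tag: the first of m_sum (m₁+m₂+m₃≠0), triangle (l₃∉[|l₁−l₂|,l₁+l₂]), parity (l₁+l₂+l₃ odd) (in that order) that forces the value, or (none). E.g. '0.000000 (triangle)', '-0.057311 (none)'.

0.143048 (none)

m-sum 0 ✓  L=6 even ✓  1≤1≤5 ✓
Π(2lᵢ+1) = 7×5×3 = 105
triangle coeff Δ(3,2,1) = 1/105
Σ_t [2,2]: t=2:+1/4 = 1/4
(3j)²=3/35 [(3 2 1; 0 0 0)], sign=-1
Σ_t [3,3]: t=3:−1/12 = -1/12
(3j)²=1/35 [(3 2 1; 0 1 -1)], sign=-1
⇒ 4πI² = 9/35
I = (+1)√(9/35/(4π)) = 0.14304817
No selection rule forces the value: the integral is nonzero (none).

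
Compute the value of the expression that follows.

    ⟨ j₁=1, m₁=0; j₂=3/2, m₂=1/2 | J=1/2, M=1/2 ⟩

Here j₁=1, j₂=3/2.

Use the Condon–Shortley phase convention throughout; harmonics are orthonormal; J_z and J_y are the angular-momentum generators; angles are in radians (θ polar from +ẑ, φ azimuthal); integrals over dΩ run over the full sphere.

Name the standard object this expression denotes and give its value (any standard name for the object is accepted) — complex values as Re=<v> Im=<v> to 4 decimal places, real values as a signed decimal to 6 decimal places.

This is a Clebsch–Gordan (vector-coupling) coefficient.
j₁+j₂−J=2  J+j₁−j₂=0  J−j₁+j₂=1  j₁+j₂+J+1=4
(j₁±m₁, j₂±m₂, J±M) = (1,1,2,1,1,0)
P² = 1/3
sum k=1..1:
  [1] −1/1 = -1
S = -1
C² = P²·S² = 1/3 ; C = -0.577350

Clebsch–Gordan coefficient, −√(1/3) ≈ -0.577350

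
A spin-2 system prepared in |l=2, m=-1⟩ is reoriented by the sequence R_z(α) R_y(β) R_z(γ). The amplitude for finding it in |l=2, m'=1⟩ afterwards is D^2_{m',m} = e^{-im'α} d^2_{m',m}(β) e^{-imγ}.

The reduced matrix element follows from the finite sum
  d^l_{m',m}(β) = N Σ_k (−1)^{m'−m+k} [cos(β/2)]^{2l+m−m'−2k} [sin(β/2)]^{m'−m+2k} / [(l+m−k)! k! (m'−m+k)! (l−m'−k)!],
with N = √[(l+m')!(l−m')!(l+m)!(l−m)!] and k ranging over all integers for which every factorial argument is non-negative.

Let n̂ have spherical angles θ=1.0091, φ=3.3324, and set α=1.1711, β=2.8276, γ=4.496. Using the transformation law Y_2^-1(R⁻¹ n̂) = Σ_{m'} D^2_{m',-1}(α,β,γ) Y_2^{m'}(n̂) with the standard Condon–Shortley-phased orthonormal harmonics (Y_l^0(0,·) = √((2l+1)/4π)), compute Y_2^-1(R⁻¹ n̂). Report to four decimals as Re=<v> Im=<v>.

Need the full column D^2_{m',-1} for m'=−2..2 at α=1.1711, β=2.8276, γ=4.4960.
cos(β/2)=0.156352, sin(β/2)=0.987701
d^2_{-2,-1}: single k=1 term ⇒ +0.007550;  D = +0.006417+0.003979i
d^2_{-1,-1}: k∈[0..1] ⇒ +0.000598 -0.071545 = -0.070948;  D = -0.057904+0.040997i
d^2_{0,-1}: k∈[0..1] ⇒ -0.009247 +0.369026 = +0.359778;  D = -0.077246-0.351388i
d^2_{1,-1}: k∈[0..1] ⇒ +0.071545 -0.951706 = -0.880160;  D = +0.865414+0.160438i
d^2_{2,-1}: single k=0 term ⇒ -0.301308;  D = +0.165880-0.251536i
Y_2^{m'}(θ=1.0091,φ=3.3324) and Σ D·Y over m':
  (+0.0064+0.0040i)·(+0.2568-0.1030i)  (-0.0579+0.0410i)·(-0.3419+0.0660i)  (-0.0772-0.3514i)·(-0.0470+0.0000i)  (+0.8654+0.1604i)·(+0.3419+0.0660i)  (+0.1659-0.2515i)·(+0.2568+0.1030i)
Y_2^-1(R⁻¹ n̂) = +0.376612+0.063543i

Re=0.3766 Im=0.0635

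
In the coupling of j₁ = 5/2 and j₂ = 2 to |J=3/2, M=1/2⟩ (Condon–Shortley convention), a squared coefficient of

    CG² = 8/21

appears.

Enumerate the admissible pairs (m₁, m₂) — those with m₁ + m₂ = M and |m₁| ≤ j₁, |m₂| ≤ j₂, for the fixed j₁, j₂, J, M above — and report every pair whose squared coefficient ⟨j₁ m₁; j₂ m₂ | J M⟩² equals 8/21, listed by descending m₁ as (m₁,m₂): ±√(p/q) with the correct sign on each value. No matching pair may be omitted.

(5/2,-2): +√(8/21)

Admissible pairs with m₁+m₂ = M = 1/2: (-3/2,2), (-1/2,1), (1/2,0), (3/2,-1), (5/2,-2)
  (m₁,m₂)=(5/2,-2): CG² = 8/21, CG = +√(8/21)   ← matches the target
  (m₁,m₂)=(3/2,-1): CG² = 2/105, CG = −√(2/105)
  (m₁,m₂)=(1/2,0): CG² = 2/35, CG = −√(2/35)
  (m₁,m₂)=(-1/2,1): CG² = 5/21, CG = +√(5/21)
  (m₁,m₂)=(-3/2,2): CG² = 32/105, CG = −√(32/105)
Pairs with CG² = 8/21: (5/2,-2): +√(8/21)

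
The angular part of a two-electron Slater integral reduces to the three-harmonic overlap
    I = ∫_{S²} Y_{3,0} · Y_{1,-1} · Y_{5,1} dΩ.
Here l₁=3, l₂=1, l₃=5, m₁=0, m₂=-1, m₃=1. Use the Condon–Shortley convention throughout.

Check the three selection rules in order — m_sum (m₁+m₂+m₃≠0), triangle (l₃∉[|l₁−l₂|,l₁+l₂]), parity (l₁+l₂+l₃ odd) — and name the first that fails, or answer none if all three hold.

azimuthal sum: 0 − 1 + 1 = 0  ✓
l₃ must lie in [2,4]; have l₃=5  ✗
L = 3 + 1 + 5 = 9 (odd)

triangle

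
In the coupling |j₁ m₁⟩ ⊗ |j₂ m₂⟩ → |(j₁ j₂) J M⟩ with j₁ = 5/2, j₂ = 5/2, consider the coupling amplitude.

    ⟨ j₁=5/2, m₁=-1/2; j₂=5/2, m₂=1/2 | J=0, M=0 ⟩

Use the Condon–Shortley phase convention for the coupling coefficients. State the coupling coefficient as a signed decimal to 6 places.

−√(1/6) ≈ -0.408248

j₁+j₂−J=5  J+j₁−j₂=0  J−j₁+j₂=0  j₁+j₂+J+1=6
(j₁±m₁, j₂±m₂, J±M) = (2,3,3,2,0,0)
P² = 24
sum k=3..3:
  [3] −1/12 = -1/12
S = -1/12
C² = P²·S² = 1/6 ; C = -0.408248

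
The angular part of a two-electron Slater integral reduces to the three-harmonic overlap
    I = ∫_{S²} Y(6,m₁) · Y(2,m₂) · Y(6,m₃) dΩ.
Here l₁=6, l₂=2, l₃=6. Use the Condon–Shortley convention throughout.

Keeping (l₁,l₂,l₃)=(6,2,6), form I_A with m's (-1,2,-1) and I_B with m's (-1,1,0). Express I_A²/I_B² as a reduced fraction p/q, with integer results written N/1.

42/1

Same 6,2,6: normalisation and zero-m 3j drop out of the ratio.
A: Δ: 2! 10! 2! / 15! → 1/90090; sum: t=2:+1/57600 = 1/57600; 3j²(6 2 6; -1 2 -1) = Δ·Π!·Σ² = 21/715  (sign -1)
B: Δ: 2! 10! 2! / 15! → 1/90090; sum: t=1:−1/34560 t=2:+1/28800 = 1/172800; 3j²(6 2 6; -1 1 0) = Δ·Π!·Σ² = 1/1430  (sign +1)
I_A²/I_B² = (21/715)/(1/1430) = 42/1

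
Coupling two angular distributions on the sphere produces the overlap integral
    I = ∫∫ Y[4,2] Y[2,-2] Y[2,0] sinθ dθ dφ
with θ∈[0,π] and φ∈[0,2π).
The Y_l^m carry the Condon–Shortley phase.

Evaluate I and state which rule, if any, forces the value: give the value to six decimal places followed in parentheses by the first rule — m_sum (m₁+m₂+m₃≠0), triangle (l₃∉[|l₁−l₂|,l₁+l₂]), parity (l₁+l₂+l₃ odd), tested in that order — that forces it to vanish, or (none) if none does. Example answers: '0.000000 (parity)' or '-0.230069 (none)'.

0.156078 (none)

m-sum 0 ✓  L=8 even ✓  2≤2≤6 ✓
Π(2lᵢ+1) = 9×5×5 = 225
triangle coeff Δ(4,2,2) = 1/630
Σ_t [2,2]: t=2:+1/16 = 1/16
(3j)²=2/35 [(4 2 2; 0 0 0)], sign=+1
Σ_t [0,0]: t=0:+1/96 = 1/96
(3j)²=1/42 [(4 2 2; 2 -2 0)], sign=+1
⇒ 4πI² = 15/49
I = (+1)√(15/49/(4π)) = 0.15607835
No selection rule forces the value: the integral is nonzero (none).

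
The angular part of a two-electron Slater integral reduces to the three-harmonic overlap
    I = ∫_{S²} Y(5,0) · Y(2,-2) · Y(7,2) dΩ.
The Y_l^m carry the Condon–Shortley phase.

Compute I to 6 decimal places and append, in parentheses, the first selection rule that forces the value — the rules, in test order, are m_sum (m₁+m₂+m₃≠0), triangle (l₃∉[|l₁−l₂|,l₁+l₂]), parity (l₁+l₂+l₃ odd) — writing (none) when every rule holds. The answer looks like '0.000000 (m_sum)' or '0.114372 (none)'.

0.127204 (none)

Rules hold: Σm=0, L=14 even, 3≤7≤7.
N = 11·5·15 = 825
Δ = 0!·10!·4!/15! = 1/15015
Racah Σ t=0..0: t=0:+1/57600 = 1/57600
⇒ 3j(5 2 7; 0 0 0)² = 21/715, sgn -1
Racah Σ t=0..0: t=0:+1/345600 = 1/345600
⇒ 3j(5 2 7; 0 -2 2)² = 6/715, sgn -1
4πI² = N·(3j₀)²·(3jₘ)² = 378/1859
I = +1·√(0.203335/4π) = 0.12720415
No selection rule forces the value: the integral is nonzero (none).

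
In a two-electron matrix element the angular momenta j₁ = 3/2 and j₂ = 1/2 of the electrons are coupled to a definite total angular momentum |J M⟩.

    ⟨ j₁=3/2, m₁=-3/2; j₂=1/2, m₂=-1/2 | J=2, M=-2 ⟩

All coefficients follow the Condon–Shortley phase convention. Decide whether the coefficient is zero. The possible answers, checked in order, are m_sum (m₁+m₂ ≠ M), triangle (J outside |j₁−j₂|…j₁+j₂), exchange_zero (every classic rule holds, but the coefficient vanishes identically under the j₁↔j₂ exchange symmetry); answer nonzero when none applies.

nonzero

m-sum: m₁+m₂ = -3/2+(-1/2) = -2, M = -2  ✓
triangle: |j₁−j₂| = 1 ≤ J = 2 ≤ j₁+j₂ = 2  ✓
exchange: j₁≠j₂ or m₁≠m₂ — the exchange symmetry imposes no constraint here
value check: CG = +1 = +1.000000 ≠ 0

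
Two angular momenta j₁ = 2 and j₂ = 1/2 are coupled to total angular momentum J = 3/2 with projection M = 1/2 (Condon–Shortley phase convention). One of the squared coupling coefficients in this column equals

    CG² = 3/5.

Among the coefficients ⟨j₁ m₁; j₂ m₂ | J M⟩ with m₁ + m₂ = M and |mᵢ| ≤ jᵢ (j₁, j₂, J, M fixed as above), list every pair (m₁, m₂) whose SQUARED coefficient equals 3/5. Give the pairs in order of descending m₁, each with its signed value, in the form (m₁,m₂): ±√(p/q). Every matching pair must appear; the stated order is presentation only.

(1,-1/2): +√(3/5)

Admissible pairs with m₁+m₂ = M = 1/2: (0,1/2), (1,-1/2)
  (m₁,m₂)=(1,-1/2): CG² = 3/5, CG = +√(3/5)   ← matches the target
  (m₁,m₂)=(0,1/2): CG² = 2/5, CG = −√(2/5)
Pairs with CG² = 3/5: (1,-1/2): +√(3/5)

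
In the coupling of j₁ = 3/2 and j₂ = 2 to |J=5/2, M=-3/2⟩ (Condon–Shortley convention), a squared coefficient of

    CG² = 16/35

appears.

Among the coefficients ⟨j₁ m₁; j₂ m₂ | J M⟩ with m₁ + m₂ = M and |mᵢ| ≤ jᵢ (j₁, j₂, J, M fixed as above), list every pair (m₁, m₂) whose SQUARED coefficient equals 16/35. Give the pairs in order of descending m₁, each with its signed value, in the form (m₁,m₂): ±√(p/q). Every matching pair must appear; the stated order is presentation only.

Admissible pairs with m₁+m₂ = M = -3/2: (-3/2,0), (-1/2,-1), (1/2,-2)
  (m₁,m₂)=(1/2,-2): CG² = 16/35, CG = +√(16/35)   ← matches the target
  (m₁,m₂)=(-1/2,-1): CG² = 1/35, CG = +√(1/35)
  (m₁,m₂)=(-3/2,0): CG² = 18/35, CG = −√(18/35)
Pairs with CG² = 16/35: (1/2,-2): +√(16/35)

(1/2,-2): +√(16/35)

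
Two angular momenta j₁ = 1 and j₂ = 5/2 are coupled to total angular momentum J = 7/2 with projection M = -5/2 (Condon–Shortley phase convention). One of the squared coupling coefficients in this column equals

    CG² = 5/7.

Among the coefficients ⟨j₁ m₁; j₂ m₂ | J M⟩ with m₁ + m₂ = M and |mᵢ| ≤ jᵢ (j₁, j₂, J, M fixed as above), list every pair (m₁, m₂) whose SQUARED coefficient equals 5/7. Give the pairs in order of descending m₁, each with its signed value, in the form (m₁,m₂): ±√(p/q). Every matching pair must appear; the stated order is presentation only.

Admissible pairs with m₁+m₂ = M = -5/2: (-1,-3/2), (0,-5/2)
  (m₁,m₂)=(0,-5/2): CG² = 2/7, CG = +√(2/7)
  (m₁,m₂)=(-1,-3/2): CG² = 5/7, CG = +√(5/7)   ← matches the target
Pairs with CG² = 5/7: (-1,-3/2): +√(5/7)

(-1,-3/2): +√(5/7)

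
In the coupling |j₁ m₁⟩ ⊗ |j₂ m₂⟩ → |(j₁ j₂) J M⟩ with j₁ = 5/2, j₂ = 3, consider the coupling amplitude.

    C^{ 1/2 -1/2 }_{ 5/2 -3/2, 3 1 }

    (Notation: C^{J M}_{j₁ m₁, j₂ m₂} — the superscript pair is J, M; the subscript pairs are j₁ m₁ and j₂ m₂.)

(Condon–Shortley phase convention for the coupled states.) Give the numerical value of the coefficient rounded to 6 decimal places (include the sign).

j₁+j₂−J=5  J+j₁−j₂=0  J−j₁+j₂=1  j₁+j₂+J+1=7
(j₁±m₁, j₂±m₂, J±M) = (1,4,4,2,0,1)
P² = 384/7
sum k=4..4:
  [4] +1/24 = 1/24
S = 1/24
C² = P²·S² = 2/21 ; C = +0.308607

+√(2/21) ≈ +0.308607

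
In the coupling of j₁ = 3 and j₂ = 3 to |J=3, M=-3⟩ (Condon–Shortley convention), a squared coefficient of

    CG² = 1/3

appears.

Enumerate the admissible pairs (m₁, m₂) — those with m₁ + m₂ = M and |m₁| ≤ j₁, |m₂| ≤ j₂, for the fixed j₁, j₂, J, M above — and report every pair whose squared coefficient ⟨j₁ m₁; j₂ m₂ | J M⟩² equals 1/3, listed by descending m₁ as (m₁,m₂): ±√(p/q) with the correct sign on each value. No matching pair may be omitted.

Admissible pairs with m₁+m₂ = M = -3: (-3,0), (-2,-1), (-1,-2), (0,-3)
  (m₁,m₂)=(0,-3): CG² = 1/6, CG = +√(1/6)
  (m₁,m₂)=(-1,-2): CG² = 1/3, CG = −√(1/3)   ← matches the target
  (m₁,m₂)=(-2,-1): CG² = 1/3, CG = +√(1/3)   ← matches the target
  (m₁,m₂)=(-3,0): CG² = 1/6, CG = −√(1/6)
Pairs with CG² = 1/3: (-1,-2): −√(1/3); (-2,-1): +√(1/3)

(-1,-2): −√(1/3); (-2,-1): +√(1/3)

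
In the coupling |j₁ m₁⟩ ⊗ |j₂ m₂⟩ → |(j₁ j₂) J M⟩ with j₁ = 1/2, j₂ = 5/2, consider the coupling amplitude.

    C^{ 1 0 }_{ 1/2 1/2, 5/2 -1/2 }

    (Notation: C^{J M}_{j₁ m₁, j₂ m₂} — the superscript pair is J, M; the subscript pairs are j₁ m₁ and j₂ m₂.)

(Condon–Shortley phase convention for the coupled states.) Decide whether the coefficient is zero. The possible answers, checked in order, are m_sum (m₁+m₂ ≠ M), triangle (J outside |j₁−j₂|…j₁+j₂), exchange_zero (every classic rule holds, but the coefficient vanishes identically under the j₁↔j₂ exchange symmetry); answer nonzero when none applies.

m-sum: m₁+m₂ = 1/2+(-1/2) = 0, M = 0  ✓
triangle: need |j₁−j₂| ≤ J ≤ j₁+j₂, i.e. J ∈ [2, 3]; J = 1 is outside ✗ ⇒ coefficient is 0

triangle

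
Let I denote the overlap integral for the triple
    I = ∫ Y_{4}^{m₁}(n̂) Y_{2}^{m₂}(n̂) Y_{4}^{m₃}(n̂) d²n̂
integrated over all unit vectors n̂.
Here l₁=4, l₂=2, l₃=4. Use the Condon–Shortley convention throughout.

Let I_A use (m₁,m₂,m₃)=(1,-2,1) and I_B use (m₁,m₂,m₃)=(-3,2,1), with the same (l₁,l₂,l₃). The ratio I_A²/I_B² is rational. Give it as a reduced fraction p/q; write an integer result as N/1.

Same 4,2,4: normalisation and zero-m 3j drop out of the ratio.
A: Δ: 2! 6! 2! / 11! → 1/13860; sum: t=0:+1/144 = 1/144; 3j²(4 2 4; 1 -2 1) = Δ·Π!·Σ² = 10/231  (sign -1)
B: Δ: 2! 6! 2! / 11! → 1/13860; sum: t=2:+1/480 = 1/480; 3j²(4 2 4; -3 2 1) = Δ·Π!·Σ² = 3/110  (sign -1)
I_A²/I_B² = (10/231)/(3/110) = 100/63

100/63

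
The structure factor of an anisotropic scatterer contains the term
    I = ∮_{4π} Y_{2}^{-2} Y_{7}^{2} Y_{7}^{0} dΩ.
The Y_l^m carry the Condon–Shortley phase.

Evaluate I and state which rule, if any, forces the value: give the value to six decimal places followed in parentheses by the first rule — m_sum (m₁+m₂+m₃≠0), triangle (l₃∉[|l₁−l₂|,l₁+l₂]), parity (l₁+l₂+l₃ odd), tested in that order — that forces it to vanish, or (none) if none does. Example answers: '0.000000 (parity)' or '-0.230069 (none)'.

m-sum 0 ✓  L=16 even ✓  5≤7≤9 ✓
Π(2lᵢ+1) = 5×15×15 = 1125
triangle coeff Δ(2,7,7) = 1/185640
Σ_t [0,2]: t=0:+1/2419200 t=1:−1/518400 t=2:+1/2419200 = -1/907200
(3j)²=56/3315 [(2 7 7; 0 0 0)], sign=+1
Σ_t [2,2]: t=2:+1/2419200 = 1/2419200
(3j)²=27/1105 [(2 7 7; -2 2 0)], sign=-1
⇒ 4πI² = 22680/48841
I = (-1)√(22680/48841/(4π)) = -0.19223140
No selection rule forces the value: the integral is nonzero (none).

-0.192231 (none)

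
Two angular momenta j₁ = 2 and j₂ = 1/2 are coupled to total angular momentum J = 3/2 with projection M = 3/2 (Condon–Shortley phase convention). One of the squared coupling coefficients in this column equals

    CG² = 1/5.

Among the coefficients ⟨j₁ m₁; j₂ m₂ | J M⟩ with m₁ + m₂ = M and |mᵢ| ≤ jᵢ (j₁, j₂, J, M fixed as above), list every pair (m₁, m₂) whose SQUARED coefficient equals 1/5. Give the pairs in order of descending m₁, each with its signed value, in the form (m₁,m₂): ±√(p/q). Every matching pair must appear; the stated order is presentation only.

(1,1/2): −√(1/5)

Admissible pairs with m₁+m₂ = M = 3/2: (1,1/2), (2,-1/2)
  (m₁,m₂)=(2,-1/2): CG² = 4/5, CG = +√(4/5)
  (m₁,m₂)=(1,1/2): CG² = 1/5, CG = −√(1/5)   ← matches the target
Pairs with CG² = 1/5: (1,1/2): −√(1/5)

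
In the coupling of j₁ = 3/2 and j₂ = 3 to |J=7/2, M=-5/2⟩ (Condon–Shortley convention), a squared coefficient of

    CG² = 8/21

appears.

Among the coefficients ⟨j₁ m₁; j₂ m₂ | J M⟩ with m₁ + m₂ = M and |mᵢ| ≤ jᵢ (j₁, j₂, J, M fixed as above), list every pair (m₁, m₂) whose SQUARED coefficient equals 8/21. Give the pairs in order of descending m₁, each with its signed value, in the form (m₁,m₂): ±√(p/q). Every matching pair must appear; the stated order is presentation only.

(1/2,-3): +√(8/21)

Admissible pairs with m₁+m₂ = M = -5/2: (-3/2,-1), (-1/2,-2), (1/2,-3)
  (m₁,m₂)=(1/2,-3): CG² = 8/21, CG = +√(8/21)   ← matches the target
  (m₁,m₂)=(-1/2,-2): CG² = 1/7, CG = +√(1/7)
  (m₁,m₂)=(-3/2,-1): CG² = 10/21, CG = −√(10/21)
Pairs with CG² = 8/21: (1/2,-3): +√(8/21)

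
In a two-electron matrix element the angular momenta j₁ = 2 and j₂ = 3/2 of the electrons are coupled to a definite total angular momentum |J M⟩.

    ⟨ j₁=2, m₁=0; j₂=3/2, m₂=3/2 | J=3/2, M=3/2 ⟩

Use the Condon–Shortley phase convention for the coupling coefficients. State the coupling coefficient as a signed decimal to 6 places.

√[4·2!2!1!/6! · 2!2!3!0!3!0!] = √(16/5)
  +(−1)^2/∏(2,0,0,1,2,0)! = 1/4  (running 1/4)
⟨..|..⟩ = √(16/5)·(1/4) = +0.447214

+0.447214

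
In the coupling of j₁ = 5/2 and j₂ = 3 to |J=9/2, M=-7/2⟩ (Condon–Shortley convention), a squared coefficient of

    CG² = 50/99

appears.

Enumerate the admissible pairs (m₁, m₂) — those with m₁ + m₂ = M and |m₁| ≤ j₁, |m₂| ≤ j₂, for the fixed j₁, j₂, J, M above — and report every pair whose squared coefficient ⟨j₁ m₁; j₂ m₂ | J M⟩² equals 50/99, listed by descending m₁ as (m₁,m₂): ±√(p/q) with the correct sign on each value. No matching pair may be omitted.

(-5/2,-1): −√(50/99)

Admissible pairs with m₁+m₂ = M = -7/2: (-5/2,-1), (-3/2,-2), (-1/2,-3)
  (m₁,m₂)=(-1/2,-3): CG² = 16/33, CG = +√(16/33)
  (m₁,m₂)=(-3/2,-2): CG² = 1/99, CG = +√(1/99)
  (m₁,m₂)=(-5/2,-1): CG² = 50/99, CG = −√(50/99)   ← matches the target
Pairs with CG² = 50/99: (-5/2,-1): −√(50/99)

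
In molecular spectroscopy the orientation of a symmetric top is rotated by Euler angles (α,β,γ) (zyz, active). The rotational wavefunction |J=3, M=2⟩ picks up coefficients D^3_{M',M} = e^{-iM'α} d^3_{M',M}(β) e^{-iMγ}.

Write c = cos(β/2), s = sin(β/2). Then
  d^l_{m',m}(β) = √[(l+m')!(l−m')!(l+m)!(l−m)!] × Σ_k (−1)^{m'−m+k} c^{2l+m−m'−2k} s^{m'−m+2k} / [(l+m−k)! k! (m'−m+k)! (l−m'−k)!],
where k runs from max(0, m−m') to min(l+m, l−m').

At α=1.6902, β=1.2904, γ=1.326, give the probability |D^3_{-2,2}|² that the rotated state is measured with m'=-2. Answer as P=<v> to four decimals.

P=0.1370

Split into d^3_{-2,2}(β=1.2904) × two z-phases.
With c≡cos(β/2)=0.798980 and s≡sin(β/2)=0.601358, N=[1·120·120·1]^{1/2}=120.000000
The bounds max(0,m−m')=4 and min(l+m,l−m')=5 give 2 terms
  k=4: (−1)^0·120.0000/(24)·0.7990^2·0.6014^4 = +0.417421
  k=5: (−1)^1·120.0000/(120)·0.7990^0·0.6014^6 = -0.047293
d^3_{-2,2}(1.2904) = +0.417421 -0.047293 = +0.370128
|D^3_{-2,2}|² = |d^3_{-2,2}(β)|² = (+0.370128)² = 0.136995 (the z-rotation phases have unit modulus)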